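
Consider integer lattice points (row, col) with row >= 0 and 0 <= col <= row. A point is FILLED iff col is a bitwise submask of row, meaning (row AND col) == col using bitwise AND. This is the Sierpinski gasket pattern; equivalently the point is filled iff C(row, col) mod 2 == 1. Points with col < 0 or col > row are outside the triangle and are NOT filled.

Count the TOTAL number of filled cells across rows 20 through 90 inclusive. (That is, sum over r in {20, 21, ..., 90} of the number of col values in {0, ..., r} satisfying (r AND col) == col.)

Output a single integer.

r20=10100 pc2: +4 =4
r21=10101 pc3: +8 =12
r22=10110 pc3: +8 =20
r23=10111 pc4: +16 =36
r24=11000 pc2: +4 =40
r25=11001 pc3: +8 =48
r26=11010 pc3: +8 =56
r27=11011 pc4: +16 =72
r28=11100 pc3: +8 =80
r29=11101 pc4: +16 =96
r30=11110 pc4: +16 =112
r31=11111 pc5: +32 =144
r32=100000 pc1: +2 =146
r33=100001 pc2: +4 =150
r34=100010 pc2: +4 =154
r35=100011 pc3: +8 =162
r36=100100 pc2: +4 =166
r37=100101 pc3: +8 =174
r38=100110 pc3: +8 =182
r39=100111 pc4: +16 =198
r40=101000 pc2: +4 =202
r41=101001 pc3: +8 =210
r42=101010 pc3: +8 =218
r43=101011 pc4: +16 =234
r44=101100 pc3: +8 =242
r45=101101 pc4: +16 =258
r46=101110 pc4: +16 =274
r47=101111 pc5: +32 =306
r48=110000 pc2: +4 =310
r49=110001 pc3: +8 =318
r50=110010 pc3: +8 =326
r51=110011 pc4: +16 =342
r52=110100 pc3: +8 =350
r53=110101 pc4: +16 =366
r54=110110 pc4: +16 =382
r55=110111 pc5: +32 =414
r56=111000 pc3: +8 =422
r57=111001 pc4: +16 =438
r58=111010 pc4: +16 =454
r59=111011 pc5: +32 =486
r60=111100 pc4: +16 =502
r61=111101 pc5: +32 =534
r62=111110 pc5: +32 =566
r63=111111 pc6: +64 =630
r64=1000000 pc1: +2 =632
r65=1000001 pc2: +4 =636
r66=1000010 pc2: +4 =640
r67=1000011 pc3: +8 =648
r68=1000100 pc2: +4 =652
r69=1000101 pc3: +8 =660
r70=1000110 pc3: +8 =668
r71=1000111 pc4: +16 =684
r72=1001000 pc2: +4 =688
r73=1001001 pc3: +8 =696
r74=1001010 pc3: +8 =704
r75=1001011 pc4: +16 =720
r76=1001100 pc3: +8 =728
r77=1001101 pc4: +16 =744
r78=1001110 pc4: +16 =760
r79=1001111 pc5: +32 =792
r80=1010000 pc2: +4 =796
r81=1010001 pc3: +8 =804
r82=1010010 pc3: +8 =812
r83=1010011 pc4: +16 =828
r84=1010100 pc3: +8 =836
r85=1010101 pc4: +16 =852
r86=1010110 pc4: +16 =868
r87=1010111 pc5: +32 =900
r88=1011000 pc3: +8 =908
r89=1011001 pc4: +16 =924
r90=1011010 pc4: +16 =940

Answer: 940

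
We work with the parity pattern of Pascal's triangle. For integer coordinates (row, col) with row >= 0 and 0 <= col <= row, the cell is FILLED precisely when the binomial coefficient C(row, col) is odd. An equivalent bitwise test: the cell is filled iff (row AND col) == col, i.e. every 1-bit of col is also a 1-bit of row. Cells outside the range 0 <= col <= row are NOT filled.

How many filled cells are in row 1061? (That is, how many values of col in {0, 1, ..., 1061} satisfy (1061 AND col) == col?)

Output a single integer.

1061 in binary = 10000100101
popcount(1061) = number of 1-bits in 10000100101 = 4
A col c satisfies (1061 AND c) == c iff every set bit of c is also set in 1061; each of the 4 set bits of 1061 can independently be on or off in c.
count = 2^4 = 16

Answer: 16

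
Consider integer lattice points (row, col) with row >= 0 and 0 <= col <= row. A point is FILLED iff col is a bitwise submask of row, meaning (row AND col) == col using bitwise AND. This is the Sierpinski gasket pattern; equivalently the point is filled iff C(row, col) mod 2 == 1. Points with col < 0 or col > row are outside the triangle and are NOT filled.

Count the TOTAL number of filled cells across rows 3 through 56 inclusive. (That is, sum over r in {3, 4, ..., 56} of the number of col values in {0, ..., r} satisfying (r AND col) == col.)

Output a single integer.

Answer: 516

Derivation:
r3=11 pc2: +4 =4
r4=100 pc1: +2 =6
r5=101 pc2: +4 =10
r6=110 pc2: +4 =14
r7=111 pc3: +8 =22
r8=1000 pc1: +2 =24
r9=1001 pc2: +4 =28
r10=1010 pc2: +4 =32
r11=1011 pc3: +8 =40
r12=1100 pc2: +4 =44
r13=1101 pc3: +8 =52
r14=1110 pc3: +8 =60
r15=1111 pc4: +16 =76
r16=10000 pc1: +2 =78
r17=10001 pc2: +4 =82
r18=10010 pc2: +4 =86
r19=10011 pc3: +8 =94
r20=10100 pc2: +4 =98
r21=10101 pc3: +8 =106
r22=10110 pc3: +8 =114
r23=10111 pc4: +16 =130
r24=11000 pc2: +4 =134
r25=11001 pc3: +8 =142
r26=11010 pc3: +8 =150
r27=11011 pc4: +16 =166
r28=11100 pc3: +8 =174
r29=11101 pc4: +16 =190
r30=11110 pc4: +16 =206
r31=11111 pc5: +32 =238
r32=100000 pc1: +2 =240
r33=100001 pc2: +4 =244
r34=100010 pc2: +4 =248
r35=100011 pc3: +8 =256
r36=100100 pc2: +4 =260
r37=100101 pc3: +8 =268
r38=100110 pc3: +8 =276
r39=100111 pc4: +16 =292
r40=101000 pc2: +4 =296
r41=101001 pc3: +8 =304
r42=101010 pc3: +8 =312
r43=101011 pc4: +16 =328
r44=101100 pc3: +8 =336
r45=101101 pc4: +16 =352
r46=101110 pc4: +16 =368
r47=101111 pc5: +32 =400
r48=110000 pc2: +4 =404
r49=110001 pc3: +8 =412
r50=110010 pc3: +8 =420
r51=110011 pc4: +16 =436
r52=110100 pc3: +8 =444
r53=110101 pc4: +16 =460
r54=110110 pc4: +16 =476
r55=110111 pc5: +32 =508
r56=111000 pc3: +8 =516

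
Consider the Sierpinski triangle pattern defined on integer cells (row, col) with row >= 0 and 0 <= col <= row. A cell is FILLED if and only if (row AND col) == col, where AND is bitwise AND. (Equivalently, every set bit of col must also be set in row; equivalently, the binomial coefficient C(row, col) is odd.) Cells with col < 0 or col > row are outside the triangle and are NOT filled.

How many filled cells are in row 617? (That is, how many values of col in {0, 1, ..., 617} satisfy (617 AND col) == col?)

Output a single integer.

617 in binary = 1001101001
popcount(617) = number of 1-bits in 1001101001 = 5
A col c satisfies (617 AND c) == c iff every set bit of c is also set in 617; each of the 5 set bits of 617 can independently be on or off in c.
count = 2^5 = 32

Answer: 32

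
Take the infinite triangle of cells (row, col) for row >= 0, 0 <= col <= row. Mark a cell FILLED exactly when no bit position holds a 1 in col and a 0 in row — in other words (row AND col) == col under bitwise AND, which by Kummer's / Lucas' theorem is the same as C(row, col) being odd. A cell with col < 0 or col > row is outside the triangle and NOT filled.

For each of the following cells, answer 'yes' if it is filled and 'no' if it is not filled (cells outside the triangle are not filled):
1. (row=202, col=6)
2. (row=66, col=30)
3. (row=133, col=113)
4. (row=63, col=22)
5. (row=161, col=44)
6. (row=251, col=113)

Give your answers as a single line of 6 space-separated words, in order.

(202,6): row=0b11001010, col=0b110, row AND col = 0b10 = 2; 2 != 6 -> empty
(66,30): row=0b1000010, col=0b11110, row AND col = 0b10 = 2; 2 != 30 -> empty
(133,113): row=0b10000101, col=0b1110001, row AND col = 0b1 = 1; 1 != 113 -> empty
(63,22): row=0b111111, col=0b10110, row AND col = 0b10110 = 22; 22 == 22 -> filled
(161,44): row=0b10100001, col=0b101100, row AND col = 0b100000 = 32; 32 != 44 -> empty
(251,113): row=0b11111011, col=0b1110001, row AND col = 0b1110001 = 113; 113 == 113 -> filled

Answer: no no no yes no yes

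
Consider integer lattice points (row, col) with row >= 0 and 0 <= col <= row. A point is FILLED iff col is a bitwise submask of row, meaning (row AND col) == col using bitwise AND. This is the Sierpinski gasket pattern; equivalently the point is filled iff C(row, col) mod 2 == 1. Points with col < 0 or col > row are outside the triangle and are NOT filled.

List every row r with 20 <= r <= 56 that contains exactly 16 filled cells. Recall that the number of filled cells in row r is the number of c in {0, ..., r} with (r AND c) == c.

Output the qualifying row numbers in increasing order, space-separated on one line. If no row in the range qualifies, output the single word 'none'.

Answer: 23 27 29 30 39 43 45 46 51 53 54

Derivation:
Row r has 2^popcount(r) filled cells, so we need popcount(r) = log2(16) = 4.
Scan r = 20..56 and keep those with exactly 4 one-bits:
r=20=10100 popcount=2 -> skip
r=21=10101 popcount=3 -> skip
r=22=10110 popcount=3 -> skip
r=23=10111 popcount=4 -> KEEP
r=24=11000 popcount=2 -> skip
r=25=11001 popcount=3 -> skip
r=26=11010 popcount=3 -> skip
r=27=11011 popcount=4 -> KEEP
r=28=11100 popcount=3 -> skip
r=29=11101 popcount=4 -> KEEP
r=30=11110 popcount=4 -> KEEP
r=31=11111 popcount=5 -> skip
r=32=100000 popcount=1 -> skip
r=33=100001 popcount=2 -> skip
r=34=100010 popcount=2 -> skip
r=35=100011 popcount=3 -> skip
r=36=100100 popcount=2 -> skip
r=37=100101 popcount=3 -> skip
r=38=100110 popcount=3 -> skip
r=39=100111 popcount=4 -> KEEP
r=40=101000 popcount=2 -> skip
r=41=101001 popcount=3 -> skip
r=42=101010 popcount=3 -> skip
r=43=101011 popcount=4 -> KEEP
r=44=101100 popcount=3 -> skip
r=45=101101 popcount=4 -> KEEP
r=46=101110 popcount=4 -> KEEP
r=47=101111 popcount=5 -> skip
r=48=110000 popcount=2 -> skip
r=49=110001 popcount=3 -> skip
r=50=110010 popcount=3 -> skip
r=51=110011 popcount=4 -> KEEP
r=52=110100 popcount=3 -> skip
r=53=110101 popcount=4 -> KEEP
r=54=110110 popcount=4 -> KEEP
r=55=110111 popcount=5 -> skip
r=56=111000 popcount=3 -> skip
Kept rows: 23 27 29 30 39 43 45 46 51 53 54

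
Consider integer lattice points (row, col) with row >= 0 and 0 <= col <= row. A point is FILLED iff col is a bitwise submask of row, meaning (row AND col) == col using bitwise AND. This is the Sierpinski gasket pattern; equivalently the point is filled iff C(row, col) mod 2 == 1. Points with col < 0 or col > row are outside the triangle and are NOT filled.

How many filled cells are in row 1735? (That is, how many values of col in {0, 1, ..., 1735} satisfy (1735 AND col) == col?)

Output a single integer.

Answer: 128

Derivation:
1735 in binary = 11011000111
popcount(1735) = number of 1-bits in 11011000111 = 7
A col c satisfies (1735 AND c) == c iff every set bit of c is also set in 1735; each of the 7 set bits of 1735 can independently be on or off in c.
count = 2^7 = 128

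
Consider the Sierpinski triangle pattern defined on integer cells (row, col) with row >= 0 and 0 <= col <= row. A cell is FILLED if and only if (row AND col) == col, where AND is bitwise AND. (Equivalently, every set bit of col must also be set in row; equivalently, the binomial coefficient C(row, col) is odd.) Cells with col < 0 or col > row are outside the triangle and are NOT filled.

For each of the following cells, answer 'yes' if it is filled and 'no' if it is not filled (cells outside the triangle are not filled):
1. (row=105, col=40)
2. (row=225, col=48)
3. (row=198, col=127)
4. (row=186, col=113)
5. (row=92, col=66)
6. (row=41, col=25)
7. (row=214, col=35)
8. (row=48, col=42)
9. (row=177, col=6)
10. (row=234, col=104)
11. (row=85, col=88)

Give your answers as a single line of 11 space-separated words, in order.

Answer: yes no no no no no no no no yes no

Derivation:
(105,40): row=0b1101001, col=0b101000, row AND col = 0b101000 = 40; 40 == 40 -> filled
(225,48): row=0b11100001, col=0b110000, row AND col = 0b100000 = 32; 32 != 48 -> empty
(198,127): row=0b11000110, col=0b1111111, row AND col = 0b1000110 = 70; 70 != 127 -> empty
(186,113): row=0b10111010, col=0b1110001, row AND col = 0b110000 = 48; 48 != 113 -> empty
(92,66): row=0b1011100, col=0b1000010, row AND col = 0b1000000 = 64; 64 != 66 -> empty
(41,25): row=0b101001, col=0b11001, row AND col = 0b1001 = 9; 9 != 25 -> empty
(214,35): row=0b11010110, col=0b100011, row AND col = 0b10 = 2; 2 != 35 -> empty
(48,42): row=0b110000, col=0b101010, row AND col = 0b100000 = 32; 32 != 42 -> empty
(177,6): row=0b10110001, col=0b110, row AND col = 0b0 = 0; 0 != 6 -> empty
(234,104): row=0b11101010, col=0b1101000, row AND col = 0b1101000 = 104; 104 == 104 -> filled
(85,88): col outside [0, 85] -> not filled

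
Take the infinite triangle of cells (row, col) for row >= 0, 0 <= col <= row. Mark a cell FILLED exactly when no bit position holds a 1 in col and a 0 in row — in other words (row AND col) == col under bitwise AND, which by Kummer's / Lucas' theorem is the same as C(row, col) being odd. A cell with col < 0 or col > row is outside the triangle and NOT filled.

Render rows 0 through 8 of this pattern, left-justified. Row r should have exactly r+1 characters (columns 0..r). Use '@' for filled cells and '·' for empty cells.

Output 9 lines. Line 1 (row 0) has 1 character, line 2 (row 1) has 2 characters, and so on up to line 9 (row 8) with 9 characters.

Answer: @
@@
@·@
@@@@
@···@
@@··@@
@·@·@·@
@@@@@@@@
@·······@

Derivation:
r0=0: @
r1=1: @@
r2=10: @·@
r3=11: @@@@
r4=100: @···@
r5=101: @@··@@
r6=110: @·@·@·@
r7=111: @@@@@@@@
r8=1000: @·······@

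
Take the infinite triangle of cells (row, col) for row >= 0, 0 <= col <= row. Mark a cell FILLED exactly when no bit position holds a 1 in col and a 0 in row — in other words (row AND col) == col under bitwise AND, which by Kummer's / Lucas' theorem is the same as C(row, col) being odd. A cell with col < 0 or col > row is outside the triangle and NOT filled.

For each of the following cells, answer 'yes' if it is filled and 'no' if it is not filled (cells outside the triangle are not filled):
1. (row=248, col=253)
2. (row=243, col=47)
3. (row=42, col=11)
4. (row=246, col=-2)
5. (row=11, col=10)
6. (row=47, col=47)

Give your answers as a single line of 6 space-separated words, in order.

Answer: no no no no yes yes

Derivation:
(248,253): col outside [0, 248] -> not filled
(243,47): row=0b11110011, col=0b101111, row AND col = 0b100011 = 35; 35 != 47 -> empty
(42,11): row=0b101010, col=0b1011, row AND col = 0b1010 = 10; 10 != 11 -> empty
(246,-2): col outside [0, 246] -> not filled
(11,10): row=0b1011, col=0b1010, row AND col = 0b1010 = 10; 10 == 10 -> filled
(47,47): row=0b101111, col=0b101111, row AND col = 0b101111 = 47; 47 == 47 -> filled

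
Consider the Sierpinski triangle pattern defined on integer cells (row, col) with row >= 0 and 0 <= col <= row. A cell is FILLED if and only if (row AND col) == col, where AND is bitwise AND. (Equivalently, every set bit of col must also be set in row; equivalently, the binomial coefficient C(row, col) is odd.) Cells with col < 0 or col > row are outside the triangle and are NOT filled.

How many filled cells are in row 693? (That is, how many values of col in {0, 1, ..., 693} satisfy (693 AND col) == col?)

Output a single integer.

693 in binary = 1010110101
popcount(693) = number of 1-bits in 1010110101 = 6
A col c satisfies (693 AND c) == c iff every set bit of c is also set in 693; each of the 6 set bits of 693 can independently be on or off in c.
count = 2^6 = 64

Answer: 64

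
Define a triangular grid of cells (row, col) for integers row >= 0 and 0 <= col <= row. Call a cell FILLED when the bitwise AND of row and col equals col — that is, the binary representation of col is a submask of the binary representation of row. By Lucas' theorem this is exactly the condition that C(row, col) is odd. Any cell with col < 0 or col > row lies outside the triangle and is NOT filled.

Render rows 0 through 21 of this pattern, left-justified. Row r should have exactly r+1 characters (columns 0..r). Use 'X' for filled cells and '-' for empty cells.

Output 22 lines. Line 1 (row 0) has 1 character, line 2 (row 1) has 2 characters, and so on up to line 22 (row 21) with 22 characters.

r0=0: X
r1=1: XX
r2=10: X-X
r3=11: XXXX
r4=100: X---X
r5=101: XX--XX
r6=110: X-X-X-X
r7=111: XXXXXXXX
r8=1000: X-------X
r9=1001: XX------XX
r10=1010: X-X-----X-X
r11=1011: XXXX----XXXX
r12=1100: X---X---X---X
r13=1101: XX--XX--XX--XX
r14=1110: X-X-X-X-X-X-X-X
r15=1111: XXXXXXXXXXXXXXXX
r16=10000: X---------------X
r17=10001: XX--------------XX
r18=10010: X-X-------------X-X
r19=10011: XXXX------------XXXX
r20=10100: X---X-----------X---X
r21=10101: XX--XX----------XX--XX

Answer: X
XX
X-X
XXXX
X---X
XX--XX
X-X-X-X
XXXXXXXX
X-------X
XX------XX
X-X-----X-X
XXXX----XXXX
X---X---X---X
XX--XX--XX--XX
X-X-X-X-X-X-X-X
XXXXXXXXXXXXXXXX
X---------------X
XX--------------XX
X-X-------------X-X
XXXX------------XXXX
X---X-----------X---X
XX--XX----------XX--XX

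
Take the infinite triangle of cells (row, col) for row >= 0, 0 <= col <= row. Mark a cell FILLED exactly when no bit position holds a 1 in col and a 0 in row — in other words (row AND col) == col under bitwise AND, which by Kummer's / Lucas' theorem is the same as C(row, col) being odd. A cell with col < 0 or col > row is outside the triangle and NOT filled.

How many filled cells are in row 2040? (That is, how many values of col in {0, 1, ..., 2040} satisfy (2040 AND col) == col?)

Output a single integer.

Answer: 256

Derivation:
2040 in binary = 11111111000
popcount(2040) = number of 1-bits in 11111111000 = 8
A col c satisfies (2040 AND c) == c iff every set bit of c is also set in 2040; each of the 8 set bits of 2040 can independently be on or off in c.
count = 2^8 = 256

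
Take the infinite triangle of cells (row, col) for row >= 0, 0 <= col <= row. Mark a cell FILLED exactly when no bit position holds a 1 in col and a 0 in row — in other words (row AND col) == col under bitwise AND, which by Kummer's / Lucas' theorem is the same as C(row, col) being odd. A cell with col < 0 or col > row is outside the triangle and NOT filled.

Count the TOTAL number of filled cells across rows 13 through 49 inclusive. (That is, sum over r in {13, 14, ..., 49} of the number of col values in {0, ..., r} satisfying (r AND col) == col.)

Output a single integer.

r13=1101 pc3: +8 =8
r14=1110 pc3: +8 =16
r15=1111 pc4: +16 =32
r16=10000 pc1: +2 =34
r17=10001 pc2: +4 =38
r18=10010 pc2: +4 =42
r19=10011 pc3: +8 =50
r20=10100 pc2: +4 =54
r21=10101 pc3: +8 =62
r22=10110 pc3: +8 =70
r23=10111 pc4: +16 =86
r24=11000 pc2: +4 =90
r25=11001 pc3: +8 =98
r26=11010 pc3: +8 =106
r27=11011 pc4: +16 =122
r28=11100 pc3: +8 =130
r29=11101 pc4: +16 =146
r30=11110 pc4: +16 =162
r31=11111 pc5: +32 =194
r32=100000 pc1: +2 =196
r33=100001 pc2: +4 =200
r34=100010 pc2: +4 =204
r35=100011 pc3: +8 =212
r36=100100 pc2: +4 =216
r37=100101 pc3: +8 =224
r38=100110 pc3: +8 =232
r39=100111 pc4: +16 =248
r40=101000 pc2: +4 =252
r41=101001 pc3: +8 =260
r42=101010 pc3: +8 =268
r43=101011 pc4: +16 =284
r44=101100 pc3: +8 =292
r45=101101 pc4: +16 =308
r46=101110 pc4: +16 =324
r47=101111 pc5: +32 =356
r48=110000 pc2: +4 =360
r49=110001 pc3: +8 =368

Answer: 368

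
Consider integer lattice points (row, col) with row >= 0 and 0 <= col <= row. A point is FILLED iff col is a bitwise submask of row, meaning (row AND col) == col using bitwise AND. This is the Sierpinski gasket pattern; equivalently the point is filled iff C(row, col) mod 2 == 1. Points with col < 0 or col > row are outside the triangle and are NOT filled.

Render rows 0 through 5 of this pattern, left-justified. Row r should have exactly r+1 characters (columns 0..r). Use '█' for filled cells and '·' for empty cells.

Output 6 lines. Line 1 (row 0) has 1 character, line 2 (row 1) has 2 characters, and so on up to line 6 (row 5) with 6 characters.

r0=0: █
r1=1: ██
r2=10: █·█
r3=11: ████
r4=100: █···█
r5=101: ██··██

Answer: █
██
█·█
████
█···█
██··██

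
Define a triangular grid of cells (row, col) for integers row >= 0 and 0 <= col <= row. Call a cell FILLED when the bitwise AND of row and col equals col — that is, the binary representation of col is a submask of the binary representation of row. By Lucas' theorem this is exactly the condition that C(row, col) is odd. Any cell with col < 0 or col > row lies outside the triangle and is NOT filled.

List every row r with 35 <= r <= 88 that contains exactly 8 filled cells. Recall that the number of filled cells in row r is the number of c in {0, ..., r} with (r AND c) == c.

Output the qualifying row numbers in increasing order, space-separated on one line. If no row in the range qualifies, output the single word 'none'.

Answer: 35 37 38 41 42 44 49 50 52 56 67 69 70 73 74 76 81 82 84 88

Derivation:
Row r has 2^popcount(r) filled cells, so we need popcount(r) = log2(8) = 3.
Scan r = 35..88 and keep those with exactly 3 one-bits:
r=35=100011 popcount=3 -> KEEP
r=36=100100 popcount=2 -> skip
r=37=100101 popcount=3 -> KEEP
r=38=100110 popcount=3 -> KEEP
r=39=100111 popcount=4 -> skip
r=40=101000 popcount=2 -> skip
r=41=101001 popcount=3 -> KEEP
r=42=101010 popcount=3 -> KEEP
r=43=101011 popcount=4 -> skip
r=44=101100 popcount=3 -> KEEP
r=45=101101 popcount=4 -> skip
r=46=101110 popcount=4 -> skip
r=47=101111 popcount=5 -> skip
r=48=110000 popcount=2 -> skip
r=49=110001 popcount=3 -> KEEP
r=50=110010 popcount=3 -> KEEP
r=51=110011 popcount=4 -> skip
r=52=110100 popcount=3 -> KEEP
r=53=110101 popcount=4 -> skip
r=54=110110 popcount=4 -> skip
r=55=110111 popcount=5 -> skip
r=56=111000 popcount=3 -> KEEP
r=57=111001 popcount=4 -> skip
r=58=111010 popcount=4 -> skip
r=59=111011 popcount=5 -> skip
r=60=111100 popcount=4 -> skip
r=61=111101 popcount=5 -> skip
r=62=111110 popcount=5 -> skip
r=63=111111 popcount=6 -> skip
r=64=1000000 popcount=1 -> skip
r=65=1000001 popcount=2 -> skip
r=66=1000010 popcount=2 -> skip
r=67=1000011 popcount=3 -> KEEP
r=68=1000100 popcount=2 -> skip
r=69=1000101 popcount=3 -> KEEP
r=70=1000110 popcount=3 -> KEEP
r=71=1000111 popcount=4 -> skip
r=72=1001000 popcount=2 -> skip
r=73=1001001 popcount=3 -> KEEP
r=74=1001010 popcount=3 -> KEEP
r=75=1001011 popcount=4 -> skip
r=76=1001100 popcount=3 -> KEEP
r=77=1001101 popcount=4 -> skip
r=78=1001110 popcount=4 -> skip
r=79=1001111 popcount=5 -> skip
r=80=1010000 popcount=2 -> skip
r=81=1010001 popcount=3 -> KEEP
r=82=1010010 popcount=3 -> KEEP
r=83=1010011 popcount=4 -> skip
r=84=1010100 popcount=3 -> KEEP
r=85=1010101 popcount=4 -> skip
r=86=1010110 popcount=4 -> skip
r=87=1010111 popcount=5 -> skip
r=88=1011000 popcount=3 -> KEEP
Kept rows: 35 37 38 41 42 44 49 50 52 56 67 69 70 73 74 76 81 82 84 88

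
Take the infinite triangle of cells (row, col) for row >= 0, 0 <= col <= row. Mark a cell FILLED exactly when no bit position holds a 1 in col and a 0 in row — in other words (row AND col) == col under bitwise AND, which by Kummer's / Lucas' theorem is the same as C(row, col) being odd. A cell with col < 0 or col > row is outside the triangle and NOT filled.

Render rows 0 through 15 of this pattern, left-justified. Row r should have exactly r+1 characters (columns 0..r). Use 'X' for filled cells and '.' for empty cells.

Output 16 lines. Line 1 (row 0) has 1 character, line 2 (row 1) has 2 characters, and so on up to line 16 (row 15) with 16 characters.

Answer: X
XX
X.X
XXXX
X...X
XX..XX
X.X.X.X
XXXXXXXX
X.......X
XX......XX
X.X.....X.X
XXXX....XXXX
X...X...X...X
XX..XX..XX..XX
X.X.X.X.X.X.X.X
XXXXXXXXXXXXXXXX

Derivation:
r0=0: X
r1=1: XX
r2=10: X.X
r3=11: XXXX
r4=100: X...X
r5=101: XX..XX
r6=110: X.X.X.X
r7=111: XXXXXXXX
r8=1000: X.......X
r9=1001: XX......XX
r10=1010: X.X.....X.X
r11=1011: XXXX....XXXX
r12=1100: X...X...X...X
r13=1101: XX..XX..XX..XX
r14=1110: X.X.X.X.X.X.X.X
r15=1111: XXXXXXXXXXXXXXXX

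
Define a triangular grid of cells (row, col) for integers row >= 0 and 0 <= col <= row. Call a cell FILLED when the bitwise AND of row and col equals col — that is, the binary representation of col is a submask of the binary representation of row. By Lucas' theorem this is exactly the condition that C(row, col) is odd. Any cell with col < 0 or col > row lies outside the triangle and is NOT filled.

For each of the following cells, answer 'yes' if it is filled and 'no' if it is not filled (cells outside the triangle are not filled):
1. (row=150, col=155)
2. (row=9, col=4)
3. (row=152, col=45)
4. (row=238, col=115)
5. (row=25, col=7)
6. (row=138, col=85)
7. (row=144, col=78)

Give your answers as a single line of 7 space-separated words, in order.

(150,155): col outside [0, 150] -> not filled
(9,4): row=0b1001, col=0b100, row AND col = 0b0 = 0; 0 != 4 -> empty
(152,45): row=0b10011000, col=0b101101, row AND col = 0b1000 = 8; 8 != 45 -> empty
(238,115): row=0b11101110, col=0b1110011, row AND col = 0b1100010 = 98; 98 != 115 -> empty
(25,7): row=0b11001, col=0b111, row AND col = 0b1 = 1; 1 != 7 -> empty
(138,85): row=0b10001010, col=0b1010101, row AND col = 0b0 = 0; 0 != 85 -> empty
(144,78): row=0b10010000, col=0b1001110, row AND col = 0b0 = 0; 0 != 78 -> empty

Answer: no no no no no no no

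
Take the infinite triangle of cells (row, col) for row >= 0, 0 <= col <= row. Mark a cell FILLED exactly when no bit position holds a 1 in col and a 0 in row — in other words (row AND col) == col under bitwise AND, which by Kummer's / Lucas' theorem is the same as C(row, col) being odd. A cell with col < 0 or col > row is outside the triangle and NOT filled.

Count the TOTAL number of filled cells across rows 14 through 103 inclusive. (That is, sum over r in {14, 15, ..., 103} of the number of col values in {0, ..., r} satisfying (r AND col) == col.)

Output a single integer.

r14=1110 pc3: +8 =8
r15=1111 pc4: +16 =24
r16=10000 pc1: +2 =26
r17=10001 pc2: +4 =30
r18=10010 pc2: +4 =34
r19=10011 pc3: +8 =42
r20=10100 pc2: +4 =46
r21=10101 pc3: +8 =54
r22=10110 pc3: +8 =62
r23=10111 pc4: +16 =78
r24=11000 pc2: +4 =82
r25=11001 pc3: +8 =90
r26=11010 pc3: +8 =98
r27=11011 pc4: +16 =114
r28=11100 pc3: +8 =122
r29=11101 pc4: +16 =138
r30=11110 pc4: +16 =154
r31=11111 pc5: +32 =186
r32=100000 pc1: +2 =188
r33=100001 pc2: +4 =192
r34=100010 pc2: +4 =196
r35=100011 pc3: +8 =204
r36=100100 pc2: +4 =208
r37=100101 pc3: +8 =216
r38=100110 pc3: +8 =224
r39=100111 pc4: +16 =240
r40=101000 pc2: +4 =244
r41=101001 pc3: +8 =252
r42=101010 pc3: +8 =260
r43=101011 pc4: +16 =276
r44=101100 pc3: +8 =284
r45=101101 pc4: +16 =300
r46=101110 pc4: +16 =316
r47=101111 pc5: +32 =348
r48=110000 pc2: +4 =352
r49=110001 pc3: +8 =360
r50=110010 pc3: +8 =368
r51=110011 pc4: +16 =384
r52=110100 pc3: +8 =392
r53=110101 pc4: +16 =408
r54=110110 pc4: +16 =424
r55=110111 pc5: +32 =456
r56=111000 pc3: +8 =464
r57=111001 pc4: +16 =480
r58=111010 pc4: +16 =496
r59=111011 pc5: +32 =528
r60=111100 pc4: +16 =544
r61=111101 pc5: +32 =576
r62=111110 pc5: +32 =608
r63=111111 pc6: +64 =672
r64=1000000 pc1: +2 =674
r65=1000001 pc2: +4 =678
r66=1000010 pc2: +4 =682
r67=1000011 pc3: +8 =690
r68=1000100 pc2: +4 =694
r69=1000101 pc3: +8 =702
r70=1000110 pc3: +8 =710
r71=1000111 pc4: +16 =726
r72=1001000 pc2: +4 =730
r73=1001001 pc3: +8 =738
r74=1001010 pc3: +8 =746
r75=1001011 pc4: +16 =762
r76=1001100 pc3: +8 =770
r77=1001101 pc4: +16 =786
r78=1001110 pc4: +16 =802
r79=1001111 pc5: +32 =834
r80=1010000 pc2: +4 =838
r81=1010001 pc3: +8 =846
r82=1010010 pc3: +8 =854
r83=1010011 pc4: +16 =870
r84=1010100 pc3: +8 =878
r85=1010101 pc4: +16 =894
r86=1010110 pc4: +16 =910
r87=1010111 pc5: +32 =942
r88=1011000 pc3: +8 =950
r89=1011001 pc4: +16 =966
r90=1011010 pc4: +16 =982
r91=1011011 pc5: +32 =1014
r92=1011100 pc4: +16 =1030
r93=1011101 pc5: +32 =1062
r94=1011110 pc5: +32 =1094
r95=1011111 pc6: +64 =1158
r96=1100000 pc2: +4 =1162
r97=1100001 pc3: +8 =1170
r98=1100010 pc3: +8 =1178
r99=1100011 pc4: +16 =1194
r100=1100100 pc3: +8 =1202
r101=1100101 pc4: +16 =1218
r102=1100110 pc4: +16 =1234
r103=1100111 pc5: +32 =1266

Answer: 1266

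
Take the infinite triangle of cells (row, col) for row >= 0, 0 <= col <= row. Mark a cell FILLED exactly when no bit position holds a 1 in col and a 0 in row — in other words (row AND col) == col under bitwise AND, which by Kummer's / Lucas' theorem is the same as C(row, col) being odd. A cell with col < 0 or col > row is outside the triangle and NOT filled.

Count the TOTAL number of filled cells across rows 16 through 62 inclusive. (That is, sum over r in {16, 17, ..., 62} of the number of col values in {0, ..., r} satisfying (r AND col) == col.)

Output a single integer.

Answer: 584

Derivation:
r16=10000 pc1: +2 =2
r17=10001 pc2: +4 =6
r18=10010 pc2: +4 =10
r19=10011 pc3: +8 =18
r20=10100 pc2: +4 =22
r21=10101 pc3: +8 =30
r22=10110 pc3: +8 =38
r23=10111 pc4: +16 =54
r24=11000 pc2: +4 =58
r25=11001 pc3: +8 =66
r26=11010 pc3: +8 =74
r27=11011 pc4: +16 =90
r28=11100 pc3: +8 =98
r29=11101 pc4: +16 =114
r30=11110 pc4: +16 =130
r31=11111 pc5: +32 =162
r32=100000 pc1: +2 =164
r33=100001 pc2: +4 =168
r34=100010 pc2: +4 =172
r35=100011 pc3: +8 =180
r36=100100 pc2: +4 =184
r37=100101 pc3: +8 =192
r38=100110 pc3: +8 =200
r39=100111 pc4: +16 =216
r40=101000 pc2: +4 =220
r41=101001 pc3: +8 =228
r42=101010 pc3: +8 =236
r43=101011 pc4: +16 =252
r44=101100 pc3: +8 =260
r45=101101 pc4: +16 =276
r46=101110 pc4: +16 =292
r47=101111 pc5: +32 =324
r48=110000 pc2: +4 =328
r49=110001 pc3: +8 =336
r50=110010 pc3: +8 =344
r51=110011 pc4: +16 =360
r52=110100 pc3: +8 =368
r53=110101 pc4: +16 =384
r54=110110 pc4: +16 =400
r55=110111 pc5: +32 =432
r56=111000 pc3: +8 =440
r57=111001 pc4: +16 =456
r58=111010 pc4: +16 =472
r59=111011 pc5: +32 =504
r60=111100 pc4: +16 =520
r61=111101 pc5: +32 =552
r62=111110 pc5: +32 =584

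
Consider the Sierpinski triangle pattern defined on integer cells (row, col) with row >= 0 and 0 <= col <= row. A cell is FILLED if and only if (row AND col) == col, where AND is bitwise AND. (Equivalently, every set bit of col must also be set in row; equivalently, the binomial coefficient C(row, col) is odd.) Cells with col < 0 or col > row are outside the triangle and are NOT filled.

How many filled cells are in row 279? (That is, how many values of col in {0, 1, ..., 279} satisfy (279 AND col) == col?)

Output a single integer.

279 in binary = 100010111
popcount(279) = number of 1-bits in 100010111 = 5
A col c satisfies (279 AND c) == c iff every set bit of c is also set in 279; each of the 5 set bits of 279 can independently be on or off in c.
count = 2^5 = 32

Answer: 32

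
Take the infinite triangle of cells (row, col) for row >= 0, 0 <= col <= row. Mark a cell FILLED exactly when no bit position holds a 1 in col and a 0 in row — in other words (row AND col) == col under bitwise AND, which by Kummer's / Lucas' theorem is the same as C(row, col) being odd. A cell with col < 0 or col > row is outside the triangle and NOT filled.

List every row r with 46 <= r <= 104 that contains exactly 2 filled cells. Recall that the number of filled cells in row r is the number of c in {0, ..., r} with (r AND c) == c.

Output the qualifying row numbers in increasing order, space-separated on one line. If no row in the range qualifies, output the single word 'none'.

Answer: 64

Derivation:
Row r has 2^popcount(r) filled cells, so we need popcount(r) = log2(2) = 1.
Scan r = 46..104 and keep those with exactly 1 one-bits:
r=46=101110 popcount=4 -> skip
r=47=101111 popcount=5 -> skip
r=48=110000 popcount=2 -> skip
r=49=110001 popcount=3 -> skip
r=50=110010 popcount=3 -> skip
r=51=110011 popcount=4 -> skip
r=52=110100 popcount=3 -> skip
r=53=110101 popcount=4 -> skip
r=54=110110 popcount=4 -> skip
r=55=110111 popcount=5 -> skip
r=56=111000 popcount=3 -> skip
r=57=111001 popcount=4 -> skip
r=58=111010 popcount=4 -> skip
r=59=111011 popcount=5 -> skip
r=60=111100 popcount=4 -> skip
r=61=111101 popcount=5 -> skip
r=62=111110 popcount=5 -> skip
r=63=111111 popcount=6 -> skip
r=64=1000000 popcount=1 -> KEEP
r=65=1000001 popcount=2 -> skip
r=66=1000010 popcount=2 -> skip
r=67=1000011 popcount=3 -> skip
r=68=1000100 popcount=2 -> skip
r=69=1000101 popcount=3 -> skip
r=70=1000110 popcount=3 -> skip
r=71=1000111 popcount=4 -> skip
r=72=1001000 popcount=2 -> skip
r=73=1001001 popcount=3 -> skip
r=74=1001010 popcount=3 -> skip
r=75=1001011 popcount=4 -> skip
r=76=1001100 popcount=3 -> skip
r=77=1001101 popcount=4 -> skip
r=78=1001110 popcount=4 -> skip
r=79=1001111 popcount=5 -> skip
r=80=1010000 popcount=2 -> skip
r=81=1010001 popcount=3 -> skip
r=82=1010010 popcount=3 -> skip
r=83=1010011 popcount=4 -> skip
r=84=1010100 popcount=3 -> skip
r=85=1010101 popcount=4 -> skip
r=86=1010110 popcount=4 -> skip
r=87=1010111 popcount=5 -> skip
r=88=1011000 popcount=3 -> skip
r=89=1011001 popcount=4 -> skip
r=90=1011010 popcount=4 -> skip
r=91=1011011 popcount=5 -> skip
r=92=1011100 popcount=4 -> skip
r=93=1011101 popcount=5 -> skip
r=94=1011110 popcount=5 -> skip
r=95=1011111 popcount=6 -> skip
r=96=1100000 popcount=2 -> skip
r=97=1100001 popcount=3 -> skip
r=98=1100010 popcount=3 -> skip
r=99=1100011 popcount=4 -> skip
r=100=1100100 popcount=3 -> skip
r=101=1100101 popcount=4 -> skip
r=102=1100110 popcount=4 -> skip
r=103=1100111 popcount=5 -> skip
r=104=1101000 popcount=3 -> skip
Kept rows: 64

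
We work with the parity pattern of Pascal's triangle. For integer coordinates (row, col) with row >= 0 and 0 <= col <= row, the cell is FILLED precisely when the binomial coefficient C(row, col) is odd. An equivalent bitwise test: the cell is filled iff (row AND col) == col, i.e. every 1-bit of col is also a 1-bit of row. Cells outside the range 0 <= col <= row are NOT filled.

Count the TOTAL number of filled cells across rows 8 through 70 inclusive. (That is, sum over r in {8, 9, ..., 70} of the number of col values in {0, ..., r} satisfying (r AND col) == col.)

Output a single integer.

Answer: 740

Derivation:
r8=1000 pc1: +2 =2
r9=1001 pc2: +4 =6
r10=1010 pc2: +4 =10
r11=1011 pc3: +8 =18
r12=1100 pc2: +4 =22
r13=1101 pc3: +8 =30
r14=1110 pc3: +8 =38
r15=1111 pc4: +16 =54
r16=10000 pc1: +2 =56
r17=10001 pc2: +4 =60
r18=10010 pc2: +4 =64
r19=10011 pc3: +8 =72
r20=10100 pc2: +4 =76
r21=10101 pc3: +8 =84
r22=10110 pc3: +8 =92
r23=10111 pc4: +16 =108
r24=11000 pc2: +4 =112
r25=11001 pc3: +8 =120
r26=11010 pc3: +8 =128
r27=11011 pc4: +16 =144
r28=11100 pc3: +8 =152
r29=11101 pc4: +16 =168
r30=11110 pc4: +16 =184
r31=11111 pc5: +32 =216
r32=100000 pc1: +2 =218
r33=100001 pc2: +4 =222
r34=100010 pc2: +4 =226
r35=100011 pc3: +8 =234
r36=100100 pc2: +4 =238
r37=100101 pc3: +8 =246
r38=100110 pc3: +8 =254
r39=100111 pc4: +16 =270
r40=101000 pc2: +4 =274
r41=101001 pc3: +8 =282
r42=101010 pc3: +8 =290
r43=101011 pc4: +16 =306
r44=101100 pc3: +8 =314
r45=101101 pc4: +16 =330
r46=101110 pc4: +16 =346
r47=101111 pc5: +32 =378
r48=110000 pc2: +4 =382
r49=110001 pc3: +8 =390
r50=110010 pc3: +8 =398
r51=110011 pc4: +16 =414
r52=110100 pc3: +8 =422
r53=110101 pc4: +16 =438
r54=110110 pc4: +16 =454
r55=110111 pc5: +32 =486
r56=111000 pc3: +8 =494
r57=111001 pc4: +16 =510
r58=111010 pc4: +16 =526
r59=111011 pc5: +32 =558
r60=111100 pc4: +16 =574
r61=111101 pc5: +32 =606
r62=111110 pc5: +32 =638
r63=111111 pc6: +64 =702
r64=1000000 pc1: +2 =704
r65=1000001 pc2: +4 =708
r66=1000010 pc2: +4 =712
r67=1000011 pc3: +8 =720
r68=1000100 pc2: +4 =724
r69=1000101 pc3: +8 =732
r70=1000110 pc3: +8 =740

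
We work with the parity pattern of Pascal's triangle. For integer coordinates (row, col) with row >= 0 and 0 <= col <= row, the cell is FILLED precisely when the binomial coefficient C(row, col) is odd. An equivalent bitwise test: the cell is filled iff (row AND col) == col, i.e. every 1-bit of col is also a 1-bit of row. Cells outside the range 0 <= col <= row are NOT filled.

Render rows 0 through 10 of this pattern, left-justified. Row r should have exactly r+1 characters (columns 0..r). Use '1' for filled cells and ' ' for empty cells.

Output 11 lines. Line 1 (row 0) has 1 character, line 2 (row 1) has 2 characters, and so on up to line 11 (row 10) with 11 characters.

r0=0: 1
r1=1: 11
r2=10: 1 1
r3=11: 1111
r4=100: 1   1
r5=101: 11  11
r6=110: 1 1 1 1
r7=111: 11111111
r8=1000: 1       1
r9=1001: 11      11
r10=1010: 1 1     1 1

Answer: 1
11
1 1
1111
1   1
11  11
1 1 1 1
11111111
1       1
11      11
1 1     1 1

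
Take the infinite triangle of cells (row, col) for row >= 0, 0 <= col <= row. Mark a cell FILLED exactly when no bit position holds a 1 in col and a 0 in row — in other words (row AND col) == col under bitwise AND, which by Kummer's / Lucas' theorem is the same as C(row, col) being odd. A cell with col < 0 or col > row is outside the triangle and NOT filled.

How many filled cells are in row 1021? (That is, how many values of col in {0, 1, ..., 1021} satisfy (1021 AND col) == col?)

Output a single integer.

1021 in binary = 1111111101
popcount(1021) = number of 1-bits in 1111111101 = 9
A col c satisfies (1021 AND c) == c iff every set bit of c is also set in 1021; each of the 9 set bits of 1021 can independently be on or off in c.
count = 2^9 = 512

Answer: 512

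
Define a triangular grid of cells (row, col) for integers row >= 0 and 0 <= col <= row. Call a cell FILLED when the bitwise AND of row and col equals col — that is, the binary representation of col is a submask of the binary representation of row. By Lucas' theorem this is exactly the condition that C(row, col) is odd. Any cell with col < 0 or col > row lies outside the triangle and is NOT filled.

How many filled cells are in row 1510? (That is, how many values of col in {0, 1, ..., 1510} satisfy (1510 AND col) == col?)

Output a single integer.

1510 in binary = 10111100110
popcount(1510) = number of 1-bits in 10111100110 = 7
A col c satisfies (1510 AND c) == c iff every set bit of c is also set in 1510; each of the 7 set bits of 1510 can independently be on or off in c.
count = 2^7 = 128

Answer: 128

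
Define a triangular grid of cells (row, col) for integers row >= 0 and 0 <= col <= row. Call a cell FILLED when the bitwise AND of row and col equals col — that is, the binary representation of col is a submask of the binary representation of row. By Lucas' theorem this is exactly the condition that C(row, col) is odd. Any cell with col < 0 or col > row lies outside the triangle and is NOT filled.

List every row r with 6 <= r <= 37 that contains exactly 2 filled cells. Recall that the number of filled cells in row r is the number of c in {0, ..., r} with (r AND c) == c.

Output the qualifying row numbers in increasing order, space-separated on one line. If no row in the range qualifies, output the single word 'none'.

Answer: 8 16 32

Derivation:
Row r has 2^popcount(r) filled cells, so we need popcount(r) = log2(2) = 1.
Scan r = 6..37 and keep those with exactly 1 one-bits:
r=6=110 popcount=2 -> skip
r=7=111 popcount=3 -> skip
r=8=1000 popcount=1 -> KEEP
r=9=1001 popcount=2 -> skip
r=10=1010 popcount=2 -> skip
r=11=1011 popcount=3 -> skip
r=12=1100 popcount=2 -> skip
r=13=1101 popcount=3 -> skip
r=14=1110 popcount=3 -> skip
r=15=1111 popcount=4 -> skip
r=16=10000 popcount=1 -> KEEP
r=17=10001 popcount=2 -> skip
r=18=10010 popcount=2 -> skip
r=19=10011 popcount=3 -> skip
r=20=10100 popcount=2 -> skip
r=21=10101 popcount=3 -> skip
r=22=10110 popcount=3 -> skip
r=23=10111 popcount=4 -> skip
r=24=11000 popcount=2 -> skip
r=25=11001 popcount=3 -> skip
r=26=11010 popcount=3 -> skip
r=27=11011 popcount=4 -> skip
r=28=11100 popcount=3 -> skip
r=29=11101 popcount=4 -> skip
r=30=11110 popcount=4 -> skip
r=31=11111 popcount=5 -> skip
r=32=100000 popcount=1 -> KEEP
r=33=100001 popcount=2 -> skip
r=34=100010 popcount=2 -> skip
r=35=100011 popcount=3 -> skip
r=36=100100 popcount=2 -> skip
r=37=100101 popcount=3 -> skip
Kept rows: 8 16 32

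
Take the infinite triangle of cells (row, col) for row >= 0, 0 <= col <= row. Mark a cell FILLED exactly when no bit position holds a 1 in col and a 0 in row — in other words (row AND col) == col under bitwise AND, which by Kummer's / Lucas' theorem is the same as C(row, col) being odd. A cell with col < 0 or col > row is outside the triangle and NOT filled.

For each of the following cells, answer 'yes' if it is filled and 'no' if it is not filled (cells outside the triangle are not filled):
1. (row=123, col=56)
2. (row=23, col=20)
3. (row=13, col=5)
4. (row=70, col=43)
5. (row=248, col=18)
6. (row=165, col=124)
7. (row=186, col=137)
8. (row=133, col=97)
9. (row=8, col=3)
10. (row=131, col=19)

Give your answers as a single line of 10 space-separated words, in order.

(123,56): row=0b1111011, col=0b111000, row AND col = 0b111000 = 56; 56 == 56 -> filled
(23,20): row=0b10111, col=0b10100, row AND col = 0b10100 = 20; 20 == 20 -> filled
(13,5): row=0b1101, col=0b101, row AND col = 0b101 = 5; 5 == 5 -> filled
(70,43): row=0b1000110, col=0b101011, row AND col = 0b10 = 2; 2 != 43 -> empty
(248,18): row=0b11111000, col=0b10010, row AND col = 0b10000 = 16; 16 != 18 -> empty
(165,124): row=0b10100101, col=0b1111100, row AND col = 0b100100 = 36; 36 != 124 -> empty
(186,137): row=0b10111010, col=0b10001001, row AND col = 0b10001000 = 136; 136 != 137 -> empty
(133,97): row=0b10000101, col=0b1100001, row AND col = 0b1 = 1; 1 != 97 -> empty
(8,3): row=0b1000, col=0b11, row AND col = 0b0 = 0; 0 != 3 -> empty
(131,19): row=0b10000011, col=0b10011, row AND col = 0b11 = 3; 3 != 19 -> empty

Answer: yes yes yes no no no no no no no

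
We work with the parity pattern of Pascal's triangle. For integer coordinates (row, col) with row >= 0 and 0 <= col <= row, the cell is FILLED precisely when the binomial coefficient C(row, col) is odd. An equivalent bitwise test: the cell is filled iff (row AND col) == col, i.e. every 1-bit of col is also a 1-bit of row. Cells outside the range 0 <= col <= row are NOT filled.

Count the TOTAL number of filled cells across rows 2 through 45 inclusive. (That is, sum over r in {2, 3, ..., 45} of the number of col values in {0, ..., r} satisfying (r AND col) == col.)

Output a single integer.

r2=10 pc1: +2 =2
r3=11 pc2: +4 =6
r4=100 pc1: +2 =8
r5=101 pc2: +4 =12
r6=110 pc2: +4 =16
r7=111 pc3: +8 =24
r8=1000 pc1: +2 =26
r9=1001 pc2: +4 =30
r10=1010 pc2: +4 =34
r11=1011 pc3: +8 =42
r12=1100 pc2: +4 =46
r13=1101 pc3: +8 =54
r14=1110 pc3: +8 =62
r15=1111 pc4: +16 =78
r16=10000 pc1: +2 =80
r17=10001 pc2: +4 =84
r18=10010 pc2: +4 =88
r19=10011 pc3: +8 =96
r20=10100 pc2: +4 =100
r21=10101 pc3: +8 =108
r22=10110 pc3: +8 =116
r23=10111 pc4: +16 =132
r24=11000 pc2: +4 =136
r25=11001 pc3: +8 =144
r26=11010 pc3: +8 =152
r27=11011 pc4: +16 =168
r28=11100 pc3: +8 =176
r29=11101 pc4: +16 =192
r30=11110 pc4: +16 =208
r31=11111 pc5: +32 =240
r32=100000 pc1: +2 =242
r33=100001 pc2: +4 =246
r34=100010 pc2: +4 =250
r35=100011 pc3: +8 =258
r36=100100 pc2: +4 =262
r37=100101 pc3: +8 =270
r38=100110 pc3: +8 =278
r39=100111 pc4: +16 =294
r40=101000 pc2: +4 =298
r41=101001 pc3: +8 =306
r42=101010 pc3: +8 =314
r43=101011 pc4: +16 =330
r44=101100 pc3: +8 =338
r45=101101 pc4: +16 =354

Answer: 354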